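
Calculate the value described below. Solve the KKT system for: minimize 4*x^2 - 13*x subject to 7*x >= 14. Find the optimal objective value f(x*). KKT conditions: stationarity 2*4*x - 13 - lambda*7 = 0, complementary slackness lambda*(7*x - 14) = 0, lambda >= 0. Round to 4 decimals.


Step 1: Try lambda = 0 (constraint inactive).
x_unc = 13/(2*4) = 1.625
Check: 7*1.625 = 11.375 < 14 -- violated!
Step 2: Constraint must be active: 7*x = 14
x* = 14/7 = 2.0
lambda = (2*4*2.0 - 13)/7 = 0.4286
Step 3: Compute optimal value.
f(x*) = 4*2.0^2 - 13*2.0 = -10.0


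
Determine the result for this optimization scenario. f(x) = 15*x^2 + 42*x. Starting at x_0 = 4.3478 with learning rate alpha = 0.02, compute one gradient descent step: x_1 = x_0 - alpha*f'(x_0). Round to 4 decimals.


We compute the gradient at x_0 and apply the update.
f'(x) = 30*x + 42
f'(4.3478) = 30*4.3478 + 42 = 172.434
x_1 = 4.3478 - 0.02*172.434 = 0.8991


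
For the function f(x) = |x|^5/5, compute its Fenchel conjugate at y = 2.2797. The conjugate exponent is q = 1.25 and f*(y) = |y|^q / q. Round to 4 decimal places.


The conjugate exponent q satisfies 1/p + 1/q = 1.
p = 5, so q = 5/(5 - 1) = 1.25
|y|^q = 2.2797^1.25 = 2.8012
f*(2.2797) = 2.8012 / 1.25 = 2.241


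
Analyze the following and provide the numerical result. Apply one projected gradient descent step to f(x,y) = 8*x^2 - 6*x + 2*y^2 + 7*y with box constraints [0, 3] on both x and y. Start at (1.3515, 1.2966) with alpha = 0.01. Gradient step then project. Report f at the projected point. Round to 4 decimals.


Step 1: Compute gradient at (1.3515, 1.2966).
grad_x = 2*8*1.3515 - 6 = 15.624
grad_y = 2*2*1.2966 + 7 = 12.1864
Step 2: Gradient step.
x_raw = 1.3515 - 0.01*15.624 = 1.1953
y_raw = 1.2966 - 0.01*12.1864 = 1.1747
Step 3: Project onto [0, 3].
x_proj = clip(1.1953) = 1.1953
y_proj = clip(1.1747) = 1.1747
Step 4: Evaluate f.
f(1.1953, 1.1747) = 15.2408


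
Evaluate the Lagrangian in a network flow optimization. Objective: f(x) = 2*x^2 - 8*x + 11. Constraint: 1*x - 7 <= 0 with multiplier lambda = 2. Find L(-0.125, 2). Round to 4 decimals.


Step 1: Evaluate f(x).
f(-0.125) = 2*(-0.125)^2 - 8*(-0.125) + 11 = 12.0313
Step 2: Evaluate g(x).
g(-0.125) = 1*-0.125 - 7 = -7.125
Step 3: Compute Lagrangian.
L = 12.0313 + 2*-7.125 = -2.2188


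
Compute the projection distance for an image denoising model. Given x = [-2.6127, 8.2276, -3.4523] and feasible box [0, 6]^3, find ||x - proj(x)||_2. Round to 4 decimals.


Project each component onto [0, 6].
clip(-2.6127) = 0.0, clip(8.2276) = 6.0, clip(-3.4523) = 0.0
Projection = [0.0, 6.0, 0.0]
Squared diffs: [6.8262, 4.9622, 11.9184]
Distance = sqrt(23.7068) = 4.869


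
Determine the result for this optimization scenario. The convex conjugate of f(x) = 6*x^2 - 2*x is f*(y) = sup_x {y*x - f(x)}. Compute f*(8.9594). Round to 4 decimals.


f*(y) = sup_x {y*x - a*x^2 - b*x} = sup_x {(y-b)*x - a*x^2}
FOC: (y - b) - 2a*x = 0 => x* = (y - b)/(2a)
x* = (8.9594 + 2)/(2*6) = 0.9133
f*(8.9594) = (y-b)^2/(4a) = (8.9594 + 2)^2/(4*6)
= 120.1084/24 = 5.0045


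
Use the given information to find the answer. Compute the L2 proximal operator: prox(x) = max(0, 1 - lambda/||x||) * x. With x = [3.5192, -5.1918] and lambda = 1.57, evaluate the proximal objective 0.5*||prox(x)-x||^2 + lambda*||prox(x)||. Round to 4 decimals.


Step 1: Compute ||x||.
||x|| = 6.2721
Step 2: Compute scaling factor.
scale = max(0, 1 - 1.57/6.2721) = 0.7497
Step 3: prox(x) = [2.6383, -3.8922]
||prox(x)|| = 4.7021
Step 4: Proximal objective.
0.5*||prox-x||^2 = 1.2325
lambda*||prox|| = 7.3823
Total = 8.6148


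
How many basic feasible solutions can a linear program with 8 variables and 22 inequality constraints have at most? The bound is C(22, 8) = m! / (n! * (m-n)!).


Each vertex corresponds to some choice of n active constraints out of m, so the number of vertices is at most C(m, n) = m! / (n!(m-n)!).
m = 22, n = 8
Numerator: 22 * 21 * 20 * 19 * 18 * 17 * 16 * 15
Denominator: 8! = 40320
C(22, 8) = 319770


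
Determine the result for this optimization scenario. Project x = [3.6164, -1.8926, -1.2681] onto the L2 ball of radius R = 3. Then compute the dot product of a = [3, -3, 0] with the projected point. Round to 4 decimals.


Step 1: Compute ||x|| (intermediates to 6 decimals).
||x|| = sqrt(3.6164^2 + (-1.8926)^2 + (-1.2681)^2) = 4.27415
Step 2: Project.
Since ||x|| > R, scale = R/||x|| = 3/4.27415 = 0.701894, proj(x) = scale * x
proj(x) = [2.538329, -1.328405, -0.890072]
Step 3: Dot product.
a^T * proj(x) = 3*2.538329 - 3*(-1.328405) + 0*(-0.890072) = 11.6002


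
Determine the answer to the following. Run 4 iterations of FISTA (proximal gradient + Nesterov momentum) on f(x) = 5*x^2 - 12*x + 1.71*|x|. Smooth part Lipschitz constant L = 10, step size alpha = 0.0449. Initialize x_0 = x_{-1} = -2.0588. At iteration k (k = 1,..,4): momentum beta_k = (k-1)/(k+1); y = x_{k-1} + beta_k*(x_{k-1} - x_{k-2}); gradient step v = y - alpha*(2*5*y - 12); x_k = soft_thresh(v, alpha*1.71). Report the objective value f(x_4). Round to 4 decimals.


FISTA on f(x) = 5*x^2 - 12*x + 1.71*|x|
L = 10, alpha = 0.0449
Iteration 1: beta = 0.0, y = -2.0588 + 0.0*(-2.0588 + 2.0588) = -2.0588
  grad(y) = -32.588, v = y - alpha*grad = -0.5956
  prox(v) = soft_thresh(-0.5956, 0.0768) = -0.5188
Iteration 2: beta = 0.3333, y = -0.5188 + 0.3333*(-0.5188 + 2.0588) = -0.0055
  grad(y) = -12.0549, v = y - alpha*grad = 0.5358
  prox(v) = soft_thresh(0.5358, 0.0768) = 0.459
Iteration 3: beta = 0.5, y = 0.459 + 0.5*(0.459 + 0.5188) = 0.9479
  grad(y) = -2.521, v = y - alpha*grad = 1.0611
  prox(v) = soft_thresh(1.0611, 0.0768) = 0.9843
Iteration 4: beta = 0.6, y = 0.9843 + 0.6*(0.9843 - 0.459) = 1.2995
  grad(y) = 0.9951, v = y - alpha*grad = 1.2548
  prox(v) = soft_thresh(1.2548, 0.0768) = 1.178
f(x_4) = 5*1.178^2 - 12*1.178 + 1.71*|1.178| = -5.1831


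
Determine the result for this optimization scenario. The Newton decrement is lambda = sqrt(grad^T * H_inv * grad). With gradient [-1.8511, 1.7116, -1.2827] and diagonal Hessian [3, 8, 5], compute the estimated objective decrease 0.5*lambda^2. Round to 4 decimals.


Step 1: H is diagonal, so H^(-1) * g = [-0.617, 0.214, -0.2565].
Step 2: g^T H^(-1) g = sum_i g_i^2 / H_ii
  = (-1.8511)^2/3 + (1.7116)^2/8 + (-1.2827)^2/5
  = 1.1422 + 0.3662 + 0.3291 = 1.8375
Step 3: Objective decrease = 0.5 * g^T H^(-1) g = 0.9187


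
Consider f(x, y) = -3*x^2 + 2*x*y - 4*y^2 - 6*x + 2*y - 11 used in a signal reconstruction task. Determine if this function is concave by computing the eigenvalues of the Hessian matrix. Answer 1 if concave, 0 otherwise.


The Hessian of f(x,y) = -3*x^2 + 2*x*y - 4*y^2 - 6*x + 2*y - 11 is:
H = [[-6, 2], [2, -8]]
Trace = -6 - 8 = -14
Determinant = -6*-8 - (2)^2 = 44
Discriminant = (-14)^2 - 4*44 = 20.0
Eigenvalues: lambda_1 = -9.2361, lambda_2 = -4.7639
The function is concave.

1


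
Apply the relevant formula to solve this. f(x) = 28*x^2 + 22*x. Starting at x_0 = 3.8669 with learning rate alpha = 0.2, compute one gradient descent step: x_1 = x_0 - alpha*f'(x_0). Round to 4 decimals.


We compute the gradient at x_0 and apply the update.
f'(x) = 56*x + 22
f'(3.8669) = 56*3.8669 + 22 = 238.5464
x_1 = 3.8669 - 0.2*238.5464 = -43.8424


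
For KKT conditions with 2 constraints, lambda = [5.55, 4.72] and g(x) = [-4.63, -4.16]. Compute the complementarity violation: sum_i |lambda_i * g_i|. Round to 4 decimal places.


KKT complementary slackness check:
lambda_1 * g_1 = 5.55 * -4.63 = -25.6965
lambda_2 * g_2 = 4.72 * -4.16 = -19.6352
Total violation = 25.6965 + 19.6352 = 45.3317


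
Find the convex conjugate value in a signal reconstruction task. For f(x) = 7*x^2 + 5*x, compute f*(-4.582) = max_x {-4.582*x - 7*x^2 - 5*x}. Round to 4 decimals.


f*(y) = sup_x {y*x - a*x^2 - b*x} = sup_x {(y-b)*x - a*x^2}
FOC: (y - b) - 2a*x = 0 => x* = (y - b)/(2a)
x* = (-4.582 - 5)/(2*7) = -0.6844
f*(-4.582) = (y-b)^2/(4a) = (-4.582 - 5)^2/(4*7)
= 91.8147/28 = 3.2791


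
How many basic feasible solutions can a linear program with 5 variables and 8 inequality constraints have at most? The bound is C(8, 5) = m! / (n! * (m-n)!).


Each vertex corresponds to some choice of n active constraints out of m, so the number of vertices is at most C(m, n) = m! / (n!(m-n)!).
m = 8, n = 5
Numerator: 8 * 7 * 6 * 5 * 4
Denominator: 5! = 120
C(8, 5) = 56


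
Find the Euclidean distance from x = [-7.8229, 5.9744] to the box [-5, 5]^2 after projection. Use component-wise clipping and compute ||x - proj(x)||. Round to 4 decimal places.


Project each component onto [-5, 5].
clip(-7.8229) = -5.0, clip(5.9744) = 5.0
Projection = [-5.0, 5.0]
Squared diffs: [7.9688, 0.9495]
Distance = sqrt(8.9183) = 2.9863


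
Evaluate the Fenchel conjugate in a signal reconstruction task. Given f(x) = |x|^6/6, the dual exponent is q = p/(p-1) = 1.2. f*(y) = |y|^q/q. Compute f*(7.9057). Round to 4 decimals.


The conjugate exponent q satisfies 1/p + 1/q = 1.
p = 6, so q = 6/(6 - 1) = 1.2
|y|^q = 7.9057^1.2 = 11.9544
f*(7.9057) = 11.9544 / 1.2 = 9.962


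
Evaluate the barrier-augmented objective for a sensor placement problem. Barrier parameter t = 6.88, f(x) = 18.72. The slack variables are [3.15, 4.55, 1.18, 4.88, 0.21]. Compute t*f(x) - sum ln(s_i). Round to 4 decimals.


Step 1: Compute log-barrier.
ln values: [1.1474, 1.5151, 0.1655, 1.5851, -1.5606]
phi = -(1.1474 + 1.5151 + 0.1655 + 1.5851 - 1.5606) = -2.8525
Step 2: Compute augmented objective.
t*f(x) = 6.88*18.72 = 128.7936
Total = 128.7936 - 2.8525 = 125.9411


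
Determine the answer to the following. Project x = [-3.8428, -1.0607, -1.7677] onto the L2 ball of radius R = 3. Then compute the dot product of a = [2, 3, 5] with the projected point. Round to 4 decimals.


Step 1: Compute ||x|| (intermediates to 6 decimals).
||x|| = sqrt((-3.8428)^2 + (-1.0607)^2 + (-1.7677)^2) = 4.360844
Step 2: Project.
Since ||x|| > R, scale = R/||x|| = 3/4.360844 = 0.68794, proj(x) = scale * x
proj(x) = [-2.643616, -0.729698, -1.216072]
Step 3: Dot product.
a^T * proj(x) = 2*(-2.643616) + 3*(-0.729698) + 5*(-1.216072) = -13.5567


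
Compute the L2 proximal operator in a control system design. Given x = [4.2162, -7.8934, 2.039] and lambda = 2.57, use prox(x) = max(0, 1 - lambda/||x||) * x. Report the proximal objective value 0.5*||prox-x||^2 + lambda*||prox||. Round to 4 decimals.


Step 1: Compute ||x||.
||x|| = 9.1782
Step 2: Compute scaling factor.
scale = max(0, 1 - 2.57/9.1782) = 0.72
Step 3: prox(x) = [3.0356, -5.6832, 1.4681]
||prox(x)|| = 6.6082
Step 4: Proximal objective.
0.5*||prox-x||^2 = 3.3025
lambda*||prox|| = 16.9831
Total = 20.2856


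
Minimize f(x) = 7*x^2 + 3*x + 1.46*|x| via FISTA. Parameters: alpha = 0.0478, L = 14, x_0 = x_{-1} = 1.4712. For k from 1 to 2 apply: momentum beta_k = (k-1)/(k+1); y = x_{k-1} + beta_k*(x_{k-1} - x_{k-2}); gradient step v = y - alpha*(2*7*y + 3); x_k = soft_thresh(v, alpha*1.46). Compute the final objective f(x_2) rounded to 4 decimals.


FISTA on f(x) = 7*x^2 + 3*x + 1.46*|x|
L = 14, alpha = 0.0478
Iteration 1: beta = 0.0, y = 1.4712 + 0.0*(1.4712 - 1.4712) = 1.4712
  grad(y) = 23.5968, v = y - alpha*grad = 0.3433
  prox(v) = soft_thresh(0.3433, 0.0698) = 0.2735
Iteration 2: beta = 0.3333, y = 0.2735 + 0.3333*(0.2735 - 1.4712) = -0.1258
  grad(y) = 1.2395, v = y - alpha*grad = -0.185
  prox(v) = soft_thresh(-0.185, 0.0698) = -0.1152
f(x_2) = 7*(-0.1152)^2 + 3*(-0.1152) + 1.46*|-0.1152| = -0.0845


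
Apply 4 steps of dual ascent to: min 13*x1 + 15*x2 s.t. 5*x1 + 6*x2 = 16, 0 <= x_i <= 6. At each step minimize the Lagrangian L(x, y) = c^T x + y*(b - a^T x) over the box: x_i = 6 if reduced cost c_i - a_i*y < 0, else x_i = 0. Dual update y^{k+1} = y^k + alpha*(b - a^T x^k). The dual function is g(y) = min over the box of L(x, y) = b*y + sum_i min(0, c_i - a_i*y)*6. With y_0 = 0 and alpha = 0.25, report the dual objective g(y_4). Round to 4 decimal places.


Dual ascent for LP: min 13*x1 + 15*x2, 5*x1 + 6*x2 = 16, 0 <= x_i <= 6
Step 1: y^k = 0.0, reduced costs: (13.0, 15.0)
  x^k = (0.0, 0.0), subgradient = b - a^T x = 16.0
  y^{k+1} = 0.0 + 0.25*16.0 = 4.0
Step 2: y^k = 4.0, reduced costs: (-7.0, -9.0)
  x^k = (6.0, 6.0), subgradient = b - a^T x = -50.0
  y^{k+1} = 4.0 + 0.25*-50.0 = -8.5
Step 3: y^k = -8.5, reduced costs: (55.5, 66.0)
  x^k = (0.0, 0.0), subgradient = b - a^T x = 16.0
  y^{k+1} = -8.5 + 0.25*16.0 = -4.5
Step 4: y^k = -4.5, reduced costs: (35.5, 42.0)
  x^k = (0.0, 0.0), subgradient = b - a^T x = 16.0
  y^{k+1} = -4.5 + 0.25*16.0 = -0.5
Dual objective at y_4 = -0.5: reduced costs (15.5, 18.0), box minimizer x = (0.0, 0.0)
g(y_4) = b*y + (c1 - a1*y)*x1 + (c2 - a2*y)*x2 = 16*(-0.5) + 15.5*0.0 + 18.0*0.0 = -8.0 + 0.0 + 0.0 = -8.0


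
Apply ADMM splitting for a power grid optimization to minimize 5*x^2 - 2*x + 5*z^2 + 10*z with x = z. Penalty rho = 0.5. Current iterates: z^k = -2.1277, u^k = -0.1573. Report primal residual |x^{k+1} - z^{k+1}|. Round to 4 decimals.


ADMM iteration with rho = 0.5, z^k = -2.1277, u^k = -0.1573
Step 1: x-update.
Minimize 5*x^2 - 2*x + (0.5/2)*(x + 2.1277 - 0.1573)^2
FOC: (2*5 + 0.5)*x = 2 + 0.5*(-2.1277 + 0.1573)
x^{k+1} = 0.0966
Step 2: z-update.
Minimize 5*z^2 + 10*z + (0.5/2)*(0.0966 - z - 0.1573)^2
FOC: (2*5 + 0.5)*z = -10 + 0.5*(0.0966 - 0.1573)
z^{k+1} = -0.9553
Step 3: u-update.
u^{k+1} = -0.1573 + 0.0966 + 0.9553 = 0.8946
Step 4: Primal residual = |0.0966 + 0.9553| = 1.0519


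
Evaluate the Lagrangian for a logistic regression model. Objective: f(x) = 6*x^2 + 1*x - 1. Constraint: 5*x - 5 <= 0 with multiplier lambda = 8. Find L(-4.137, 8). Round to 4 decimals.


Step 1: Evaluate f(x).
f(-4.137) = 6*(-4.137)^2 + 1*(-4.137) - 1 = 97.5516
Step 2: Evaluate g(x).
g(-4.137) = 5*-4.137 - 5 = -25.685
Step 3: Compute Lagrangian.
L = 97.5516 + 8*-25.685 = -107.9284


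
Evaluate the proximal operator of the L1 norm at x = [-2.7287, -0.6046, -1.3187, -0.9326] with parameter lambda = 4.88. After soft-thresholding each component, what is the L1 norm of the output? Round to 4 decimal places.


Soft-thresholding with lambda = 4.88:
prox(-2.7287) = sign(-2.7287)*max(|-2.7287| - 4.88, 0) = 0.0
prox(-0.6046) = sign(-0.6046)*max(|-0.6046| - 4.88, 0) = 0.0
prox(-1.3187) = sign(-1.3187)*max(|-1.3187| - 4.88, 0) = 0.0
prox(-0.9326) = sign(-0.9326)*max(|-0.9326| - 4.88, 0) = 0.0
prox(x) = [0.0, 0.0, 0.0, 0.0]
||prox(x)||_1 = 0.0 + 0.0 + 0.0 + 0.0 = 0.0


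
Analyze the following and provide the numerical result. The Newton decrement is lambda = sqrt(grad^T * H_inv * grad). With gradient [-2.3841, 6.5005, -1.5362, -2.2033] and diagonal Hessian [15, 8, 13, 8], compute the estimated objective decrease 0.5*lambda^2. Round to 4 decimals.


Step 1: H is diagonal, so H^(-1) * g = [-0.1589, 0.8126, -0.1182, -0.2754].
Step 2: g^T H^(-1) g = sum_i g_i^2 / H_ii
  = (-2.3841)^2/15 + (6.5005)^2/8 + (-1.5362)^2/13 + (-2.2033)^2/8
  = 0.3789 + 5.2821 + 0.1815 + 0.6068 = 6.4493
Step 3: Objective decrease = 0.5 * g^T H^(-1) g = 3.2247


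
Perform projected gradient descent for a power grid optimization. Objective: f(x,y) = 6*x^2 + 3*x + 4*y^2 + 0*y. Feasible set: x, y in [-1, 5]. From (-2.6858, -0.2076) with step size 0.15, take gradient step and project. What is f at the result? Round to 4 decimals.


Step 1: Compute gradient at (-2.6858, -0.2076).
grad_x = 2*6*-2.6858 + 3 = -29.2296
grad_y = 2*4*-0.2076 + 0 = -1.6608
Step 2: Gradient step.
x_raw = -2.6858 - 0.15*-29.2296 = 1.6986
y_raw = -0.2076 - 0.15*-1.6608 = 0.0415
Step 3: Project onto [-1, 5].
x_proj = clip(1.6986) = 1.6986
y_proj = clip(0.0415) = 0.0415
Step 4: Evaluate f.
f(1.6986, 0.0415) = 22.4151


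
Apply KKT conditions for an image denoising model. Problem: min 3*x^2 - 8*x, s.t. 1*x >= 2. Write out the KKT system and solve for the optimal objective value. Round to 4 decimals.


Step 1: Try lambda = 0 (constraint inactive).
x_unc = 8/(2*3) = 1.3333
Check: 1*1.3333 = 1.3333 < 2 -- violated!
Step 2: Constraint must be active: 1*x = 2
x* = 2/1 = 2.0
lambda = (2*3*2.0 - 8)/1 = 4.0
Step 3: Compute optimal value.
f(x*) = 3*2.0^2 - 8*2.0 = -4.0


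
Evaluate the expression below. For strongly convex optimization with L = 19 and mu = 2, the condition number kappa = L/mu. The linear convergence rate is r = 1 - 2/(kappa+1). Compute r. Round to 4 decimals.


Step 1: Compute the condition number.
kappa = L/mu = 19/2 = 9.5
Step 2: Compute the convergence rate.
r = 1 - 2/(kappa + 1) = 1 - 2*mu/(L + mu) = (L - mu)/(L + mu) = 17/21 = 0.8095


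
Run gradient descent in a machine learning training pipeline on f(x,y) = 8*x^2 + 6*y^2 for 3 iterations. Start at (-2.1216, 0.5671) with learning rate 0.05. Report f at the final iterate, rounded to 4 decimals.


Gradient descent on f(x,y) = 8*x^2 + 6*y^2.
Starting point: (-2.1216, 0.5671), alpha = 0.05
Step 1: grad_x = 2*8*-2.1216 = -33.9456, grad_y = 2*6*0.5671 = 6.8052
  x_1 = -2.1216 - 0.05*-33.9456 = -0.4243
  y_1 = 0.5671 - 0.05*6.8052 = 0.2268
Step 2: grad_x = 2*8*-0.4243 = -6.7891, grad_y = 2*6*0.2268 = 2.7221
  x_2 = -0.4243 - 0.05*-6.7891 = -0.0849
  y_2 = 0.2268 - 0.05*2.7221 = 0.0907
Step 3: grad_x = 2*8*-0.0849 = -1.3578, grad_y = 2*6*0.0907 = 1.0888
  x_3 = -0.0849 - 0.05*-1.3578 = -0.017
  y_3 = 0.0907 - 0.05*1.0888 = 0.0363
f(-0.017, 0.0363) = 8*(-0.017)^2 + 6*0.0363^2 = 0.0102


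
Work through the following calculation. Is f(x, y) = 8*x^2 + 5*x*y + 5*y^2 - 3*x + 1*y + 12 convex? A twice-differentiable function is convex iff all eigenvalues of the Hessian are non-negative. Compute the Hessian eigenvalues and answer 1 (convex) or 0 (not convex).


The Hessian of f(x,y) = 8*x^2 + 5*x*y + 5*y^2 - 3*x + 1*y + 12 is:
H = [[16, 5], [5, 10]]
Trace = 16 + 10 = 26
Determinant = 16*10 - (5)^2 = 135
Discriminant = (26)^2 - 4*135 = 136.0
Eigenvalues: lambda_1 = 7.169, lambda_2 = 18.831
The function is convex.

1


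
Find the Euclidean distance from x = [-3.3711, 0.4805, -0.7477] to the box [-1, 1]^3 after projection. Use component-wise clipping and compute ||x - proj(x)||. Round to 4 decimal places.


Project each component onto [-1, 1].
clip(-3.3711) = -1.0, clip(0.4805) = 0.4805, clip(-0.7477) = -0.7477
Projection = [-1.0, 0.4805, -0.7477]
Squared diffs: [5.6221, 0.0, 0.0]
Distance = sqrt(5.6221) = 2.3711


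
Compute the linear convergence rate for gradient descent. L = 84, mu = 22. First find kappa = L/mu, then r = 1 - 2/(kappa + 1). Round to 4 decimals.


Step 1: Compute the condition number.
kappa = L/mu = 84/22 = 3.8182
Step 2: Compute the convergence rate.
r = 1 - 2/(kappa + 1) = 1 - 2*mu/(L + mu) = (L - mu)/(L + mu) = 62/106 = 0.5849


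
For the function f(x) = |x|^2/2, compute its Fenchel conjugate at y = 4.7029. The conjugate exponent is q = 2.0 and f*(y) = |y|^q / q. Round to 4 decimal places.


The conjugate exponent q satisfies 1/p + 1/q = 1.
p = 2, so q = 2/(2 - 1) = 2.0
|y|^q = 4.7029^2.0 = 22.1173
f*(4.7029) = 22.1173 / 2.0 = 11.0586


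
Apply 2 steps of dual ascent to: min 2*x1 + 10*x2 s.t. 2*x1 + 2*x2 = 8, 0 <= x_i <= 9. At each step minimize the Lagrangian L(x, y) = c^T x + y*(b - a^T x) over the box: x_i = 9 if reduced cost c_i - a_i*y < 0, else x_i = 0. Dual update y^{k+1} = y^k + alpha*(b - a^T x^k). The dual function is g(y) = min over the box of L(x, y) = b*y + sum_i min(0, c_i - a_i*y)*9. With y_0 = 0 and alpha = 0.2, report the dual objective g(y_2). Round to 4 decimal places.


Dual ascent for LP: min 2*x1 + 10*x2, 2*x1 + 2*x2 = 8, 0 <= x_i <= 9
Step 1: y^k = 0.0, reduced costs: (2.0, 10.0)
  x^k = (0.0, 0.0), subgradient = b - a^T x = 8.0
  y^{k+1} = 0.0 + 0.2*8.0 = 1.6
Step 2: y^k = 1.6, reduced costs: (-1.2, 6.8)
  x^k = (9.0, 0.0), subgradient = b - a^T x = -10.0
  y^{k+1} = 1.6 + 0.2*-10.0 = -0.4
Dual objective at y_2 = -0.4: reduced costs (2.8, 10.8), box minimizer x = (0.0, 0.0)
g(y_2) = b*y + (c1 - a1*y)*x1 + (c2 - a2*y)*x2 = 8*(-0.4) + 2.8*0.0 + 10.8*0.0 = -3.2 + 0.0 + 0.0 = -3.2


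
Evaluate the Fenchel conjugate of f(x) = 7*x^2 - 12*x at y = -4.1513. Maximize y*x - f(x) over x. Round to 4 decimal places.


f*(y) = sup_x {y*x - a*x^2 - b*x} = sup_x {(y-b)*x - a*x^2}
FOC: (y - b) - 2a*x = 0 => x* = (y - b)/(2a)
x* = (-4.1513 + 12)/(2*7) = 0.5606
f*(-4.1513) = (y-b)^2/(4a) = (-4.1513 + 12)^2/(4*7)
= 61.6021/28 = 2.2001


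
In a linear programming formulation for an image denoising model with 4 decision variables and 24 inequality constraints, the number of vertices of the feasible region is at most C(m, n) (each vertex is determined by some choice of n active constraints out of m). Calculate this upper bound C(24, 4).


Each vertex corresponds to some choice of n active constraints out of m, so the number of vertices is at most C(m, n) = m! / (n!(m-n)!).
m = 24, n = 4
Numerator: 24 * 23 * 22 * 21
Denominator: 4! = 24
C(24, 4) = 10626


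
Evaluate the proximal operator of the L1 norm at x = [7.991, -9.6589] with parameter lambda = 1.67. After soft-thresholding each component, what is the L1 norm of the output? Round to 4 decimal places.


Soft-thresholding with lambda = 1.67:
prox(7.991) = sign(7.991)*max(|7.991| - 1.67, 0) = 6.321
prox(-9.6589) = sign(-9.6589)*max(|-9.6589| - 1.67, 0) = -7.9889
prox(x) = [6.321, -7.9889]
||prox(x)||_1 = 6.321 + 7.9889 = 14.3099


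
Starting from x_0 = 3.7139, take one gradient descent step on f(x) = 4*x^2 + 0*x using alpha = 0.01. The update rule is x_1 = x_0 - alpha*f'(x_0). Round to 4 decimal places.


We compute the gradient at x_0 and apply the update.
f'(x) = 8*x + 0
f'(3.7139) = 8*3.7139 + 0 = 29.7112
x_1 = 3.7139 - 0.01*29.7112 = 3.4168


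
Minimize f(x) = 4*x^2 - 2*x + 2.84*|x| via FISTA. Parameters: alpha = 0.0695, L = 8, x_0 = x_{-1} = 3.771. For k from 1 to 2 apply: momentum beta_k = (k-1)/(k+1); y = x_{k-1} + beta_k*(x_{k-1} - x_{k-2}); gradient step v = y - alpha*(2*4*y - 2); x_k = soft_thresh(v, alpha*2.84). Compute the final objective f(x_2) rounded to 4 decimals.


FISTA on f(x) = 4*x^2 - 2*x + 2.84*|x|
L = 8, alpha = 0.0695
Iteration 1: beta = 0.0, y = 3.771 + 0.0*(3.771 - 3.771) = 3.771
  grad(y) = 28.168, v = y - alpha*grad = 1.8133
  prox(v) = soft_thresh(1.8133, 0.1974) = 1.6159
Iteration 2: beta = 0.3333, y = 1.6159 + 0.3333*(1.6159 - 3.771) = 0.8976
  grad(y) = 5.1807, v = y - alpha*grad = 0.5375
  prox(v) = soft_thresh(0.5375, 0.1974) = 0.3402
f(x_2) = 4*0.3402^2 - 2*0.3402 + 2.84*|0.3402| = 0.7485


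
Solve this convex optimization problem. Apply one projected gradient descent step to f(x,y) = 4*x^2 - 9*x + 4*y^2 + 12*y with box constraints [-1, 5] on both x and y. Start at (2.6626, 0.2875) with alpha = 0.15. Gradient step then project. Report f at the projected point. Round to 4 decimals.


Step 1: Compute gradient at (2.6626, 0.2875).
grad_x = 2*4*2.6626 - 9 = 12.3008
grad_y = 2*4*0.2875 + 12 = 14.3
Step 2: Gradient step.
x_raw = 2.6626 - 0.15*12.3008 = 0.8175
y_raw = 0.2875 - 0.15*14.3 = -1.8575
Step 3: Project onto [-1, 5].
x_proj = clip(0.8175) = 0.8175
y_proj = clip(-1.8575) = -1.0
Step 4: Evaluate f.
f(0.8175, -1.0) = -12.6842


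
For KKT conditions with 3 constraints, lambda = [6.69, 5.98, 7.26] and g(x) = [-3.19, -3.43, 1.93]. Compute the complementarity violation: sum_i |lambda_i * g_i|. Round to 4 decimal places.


KKT complementary slackness check:
lambda_1 * g_1 = 6.69 * -3.19 = -21.3411
lambda_2 * g_2 = 5.98 * -3.43 = -20.5114
lambda_3 * g_3 = 7.26 * 1.93 = 14.0118
Total violation = 21.3411 + 20.5114 + 14.0118 = 55.8643


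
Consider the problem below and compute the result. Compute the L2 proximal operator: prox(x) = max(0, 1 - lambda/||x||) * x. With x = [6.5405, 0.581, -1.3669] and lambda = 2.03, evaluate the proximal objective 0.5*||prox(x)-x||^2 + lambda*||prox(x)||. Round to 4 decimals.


Step 1: Compute ||x||.
||x|| = 6.707
Step 2: Compute scaling factor.
scale = max(0, 1 - 2.03/6.707) = 0.6973
Step 3: prox(x) = [4.5609, 0.4051, -0.9532]
||prox(x)|| = 4.677
Step 4: Proximal objective.
0.5*||prox-x||^2 = 2.0605
lambda*||prox|| = 9.4943
Total = 11.5548


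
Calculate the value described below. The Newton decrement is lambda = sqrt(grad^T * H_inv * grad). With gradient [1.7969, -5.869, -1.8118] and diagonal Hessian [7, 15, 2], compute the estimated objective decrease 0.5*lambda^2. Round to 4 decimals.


Step 1: H is diagonal, so H^(-1) * g = [0.2567, -0.3913, -0.9059].
Step 2: g^T H^(-1) g = sum_i g_i^2 / H_ii
  = (1.7969)^2/7 + (-5.869)^2/15 + (-1.8118)^2/2
  = 0.4613 + 2.2963 + 1.6413 = 4.3989
Step 3: Objective decrease = 0.5 * g^T H^(-1) g = 2.1995


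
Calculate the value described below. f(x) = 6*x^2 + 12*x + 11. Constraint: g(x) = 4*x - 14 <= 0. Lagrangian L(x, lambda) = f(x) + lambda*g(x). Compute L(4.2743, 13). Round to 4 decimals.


Step 1: Evaluate f(x).
f(4.2743) = 6*4.2743^2 + 12*4.2743 + 11 = 171.9094
Step 2: Evaluate g(x).
g(4.2743) = 4*4.2743 - 14 = 3.0972
Step 3: Compute Lagrangian.
L = 171.9094 + 13*3.0972 = 212.173


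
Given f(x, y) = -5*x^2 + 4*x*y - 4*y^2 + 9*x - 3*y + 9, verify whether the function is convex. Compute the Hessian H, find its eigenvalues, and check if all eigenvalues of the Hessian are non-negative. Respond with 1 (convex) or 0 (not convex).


The Hessian of f(x,y) = -5*x^2 + 4*x*y - 4*y^2 + 9*x - 3*y + 9 is:
H = [[-10, 4], [4, -8]]
Trace = -10 - 8 = -18
Determinant = -10*-8 - (4)^2 = 64
Discriminant = (-18)^2 - 4*64 = 68.0
Eigenvalues: lambda_1 = -13.1231, lambda_2 = -4.8769
The function is not convex.

0


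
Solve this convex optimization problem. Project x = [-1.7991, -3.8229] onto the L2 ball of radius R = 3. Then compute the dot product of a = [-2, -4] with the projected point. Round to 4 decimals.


Step 1: Compute ||x|| (intermediates to 6 decimals).
||x|| = sqrt((-1.7991)^2 + (-3.8229)^2) = 4.225083
Step 2: Project.
Since ||x|| > R, scale = R/||x|| = 3/4.225083 = 0.710045, proj(x) = scale * x
proj(x) = [-1.277442, -2.714431]
Step 3: Dot product.
a^T * proj(x) = -2*(-1.277442) - 4*(-2.714431) = 13.4126


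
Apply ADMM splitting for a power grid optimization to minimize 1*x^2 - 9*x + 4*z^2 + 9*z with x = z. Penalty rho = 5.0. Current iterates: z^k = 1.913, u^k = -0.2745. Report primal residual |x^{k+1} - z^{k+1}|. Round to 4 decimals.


ADMM iteration with rho = 5.0, z^k = 1.913, u^k = -0.2745
Step 1: x-update.
Minimize 1*x^2 - 9*x + (5.0/2)*(x - 1.913 - 0.2745)^2
FOC: (2*1 + 5.0)*x = 9 + 5.0*(1.913 + 0.2745)
x^{k+1} = 2.8482
Step 2: z-update.
Minimize 4*z^2 + 9*z + (5.0/2)*(2.8482 - z - 0.2745)^2
FOC: (2*4 + 5.0)*z = -9 + 5.0*(2.8482 - 0.2745)
z^{k+1} = 0.2976
Step 3: u-update.
u^{k+1} = -0.2745 + 2.8482 - 0.2976 = 2.2761
Step 4: Primal residual = |2.8482 - 0.2976| = 2.5506


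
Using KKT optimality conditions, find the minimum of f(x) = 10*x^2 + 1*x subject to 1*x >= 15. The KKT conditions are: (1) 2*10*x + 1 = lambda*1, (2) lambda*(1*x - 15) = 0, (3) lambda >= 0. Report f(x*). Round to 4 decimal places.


Step 1: Try lambda = 0 (constraint inactive).
x_unc = -1/(2*10) = -0.05
Check: 1*-0.05 = -0.05 < 15 -- violated!
Step 2: Constraint must be active: 1*x = 15
x* = 15/1 = 15.0
lambda = (2*10*15.0 + 1)/1 = 301.0
Step 3: Compute optimal value.
f(x*) = 10*15.0^2 + 1*15.0 = 2265.0


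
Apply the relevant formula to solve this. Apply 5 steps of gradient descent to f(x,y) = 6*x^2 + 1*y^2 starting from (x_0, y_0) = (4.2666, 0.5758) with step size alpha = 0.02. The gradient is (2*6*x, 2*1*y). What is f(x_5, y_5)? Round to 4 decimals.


Gradient descent on f(x,y) = 6*x^2 + 1*y^2.
Starting point: (4.2666, 0.5758), alpha = 0.02
Step 1: grad_x = 2*6*4.2666 = 51.1992, grad_y = 2*1*0.5758 = 1.1516
  x_1 = 4.2666 - 0.02*51.1992 = 3.2426
  y_1 = 0.5758 - 0.02*1.1516 = 0.5528
Step 2: grad_x = 2*6*3.2426 = 38.9114, grad_y = 2*1*0.5528 = 1.1055
  x_2 = 3.2426 - 0.02*38.9114 = 2.4644
  y_2 = 0.5528 - 0.02*1.1055 = 0.5307
Step 3: grad_x = 2*6*2.4644 = 29.5727, grad_y = 2*1*0.5307 = 1.0613
  x_3 = 2.4644 - 0.02*29.5727 = 1.8729
  y_3 = 0.5307 - 0.02*1.0613 = 0.5094
Step 4: grad_x = 2*6*1.8729 = 22.4752, grad_y = 2*1*0.5094 = 1.0189
  x_4 = 1.8729 - 0.02*22.4752 = 1.4234
  y_4 = 0.5094 - 0.02*1.0189 = 0.4891
Step 5: grad_x = 2*6*1.4234 = 17.0812, grad_y = 2*1*0.4891 = 0.9781
  x_5 = 1.4234 - 0.02*17.0812 = 1.0818
  y_5 = 0.4891 - 0.02*0.9781 = 0.4695
f(1.0818, 0.4695) = 6*1.0818^2 + 1*0.4695^2 = 7.2423


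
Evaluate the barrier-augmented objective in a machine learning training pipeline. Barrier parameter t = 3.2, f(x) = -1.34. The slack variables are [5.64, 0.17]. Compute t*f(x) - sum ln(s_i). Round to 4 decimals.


Step 1: Compute log-barrier.
ln values: [1.7299, -1.772]
phi = -(1.7299 - 1.772) = 0.0421
Step 2: Compute augmented objective.
t*f(x) = 3.2*-1.34 = -4.288
Total = -4.288 + 0.0421 = -4.2459


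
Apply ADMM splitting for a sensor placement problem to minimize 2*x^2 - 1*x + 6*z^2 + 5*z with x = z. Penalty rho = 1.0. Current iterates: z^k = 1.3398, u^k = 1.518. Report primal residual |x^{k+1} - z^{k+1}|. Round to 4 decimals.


ADMM iteration with rho = 1.0, z^k = 1.3398, u^k = 1.518
Step 1: x-update.
Minimize 2*x^2 - 1*x + (1.0/2)*(x - 1.3398 + 1.518)^2
FOC: (2*2 + 1.0)*x = 1 + 1.0*(1.3398 - 1.518)
x^{k+1} = 0.1644
Step 2: z-update.
Minimize 6*z^2 + 5*z + (1.0/2)*(0.1644 - z + 1.518)^2
FOC: (2*6 + 1.0)*z = -5 + 1.0*(0.1644 + 1.518)
z^{k+1} = -0.2552
Step 3: u-update.
u^{k+1} = 1.518 + 0.1644 + 0.2552 = 1.9376
Step 4: Primal residual = |0.1644 + 0.2552| = 0.4196


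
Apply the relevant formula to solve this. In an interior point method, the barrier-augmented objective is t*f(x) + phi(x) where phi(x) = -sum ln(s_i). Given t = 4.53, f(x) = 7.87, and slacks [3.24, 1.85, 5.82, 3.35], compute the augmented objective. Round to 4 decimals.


Step 1: Compute log-barrier.
ln values: [1.1756, 0.6152, 1.7613, 1.209]
phi = -(1.1756 + 0.6152 + 1.7613 + 1.209) = -4.761
Step 2: Compute augmented objective.
t*f(x) = 4.53*7.87 = 35.6511
Total = 35.6511 - 4.761 = 30.8901


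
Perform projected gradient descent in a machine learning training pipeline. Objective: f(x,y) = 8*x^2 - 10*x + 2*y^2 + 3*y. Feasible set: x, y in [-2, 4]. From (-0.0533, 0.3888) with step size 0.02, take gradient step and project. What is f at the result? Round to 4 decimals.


Step 1: Compute gradient at (-0.0533, 0.3888).
grad_x = 2*8*-0.0533 - 10 = -10.8528
grad_y = 2*2*0.3888 + 3 = 4.5552
Step 2: Gradient step.
x_raw = -0.0533 - 0.02*-10.8528 = 0.1638
y_raw = 0.3888 - 0.02*4.5552 = 0.2977
Step 3: Project onto [-2, 4].
x_proj = clip(0.1638) = 0.1638
y_proj = clip(0.2977) = 0.2977
Step 4: Evaluate f.
f(0.1638, 0.2977) = -0.3527


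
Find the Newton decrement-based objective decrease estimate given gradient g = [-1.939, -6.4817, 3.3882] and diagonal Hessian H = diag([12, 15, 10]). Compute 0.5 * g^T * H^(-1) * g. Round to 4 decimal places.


Step 1: H is diagonal, so H^(-1) * g = [-0.1616, -0.4321, 0.3388].
Step 2: g^T H^(-1) g = sum_i g_i^2 / H_ii
  = (-1.939)^2/12 + (-6.4817)^2/15 + (3.3882)^2/10
  = 0.3133 + 2.8008 + 1.148 = 4.2621
Step 3: Objective decrease = 0.5 * g^T H^(-1) g = 2.1311


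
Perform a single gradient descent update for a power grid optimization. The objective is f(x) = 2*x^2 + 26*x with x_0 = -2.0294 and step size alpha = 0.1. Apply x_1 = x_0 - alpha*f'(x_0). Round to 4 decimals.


We compute the gradient at x_0 and apply the update.
f'(x) = 4*x + 26
f'(-2.0294) = 4*-2.0294 + 26 = 17.8824
x_1 = -2.0294 - 0.1*17.8824 = -3.8176


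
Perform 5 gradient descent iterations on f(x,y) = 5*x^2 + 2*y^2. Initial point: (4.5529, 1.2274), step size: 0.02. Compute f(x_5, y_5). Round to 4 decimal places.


Gradient descent on f(x,y) = 5*x^2 + 2*y^2.
Starting point: (4.5529, 1.2274), alpha = 0.02
Step 1: grad_x = 2*5*4.5529 = 45.529, grad_y = 2*2*1.2274 = 4.9096
  x_1 = 4.5529 - 0.02*45.529 = 3.6423
  y_1 = 1.2274 - 0.02*4.9096 = 1.1292
Step 2: grad_x = 2*5*3.6423 = 36.4232, grad_y = 2*2*1.1292 = 4.5168
  x_2 = 3.6423 - 0.02*36.4232 = 2.9139
  y_2 = 1.1292 - 0.02*4.5168 = 1.0389
Step 3: grad_x = 2*5*2.9139 = 29.1386, grad_y = 2*2*1.0389 = 4.1555
  x_3 = 2.9139 - 0.02*29.1386 = 2.3311
  y_3 = 1.0389 - 0.02*4.1555 = 0.9558
Step 4: grad_x = 2*5*2.3311 = 23.3108, grad_y = 2*2*0.9558 = 3.823
  x_4 = 2.3311 - 0.02*23.3108 = 1.8649
  y_4 = 0.9558 - 0.02*3.823 = 0.8793
Step 5: grad_x = 2*5*1.8649 = 18.6487, grad_y = 2*2*0.8793 = 3.5172
  x_5 = 1.8649 - 0.02*18.6487 = 1.4919
  y_5 = 0.8793 - 0.02*3.5172 = 0.809
f(1.4919, 0.809) = 5*1.4919^2 + 2*0.809^2 = 12.4376


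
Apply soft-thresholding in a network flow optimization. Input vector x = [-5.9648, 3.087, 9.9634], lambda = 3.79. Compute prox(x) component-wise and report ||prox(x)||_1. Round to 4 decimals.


Soft-thresholding with lambda = 3.79:
prox(-5.9648) = sign(-5.9648)*max(|-5.9648| - 3.79, 0) = -2.1748
prox(3.087) = sign(3.087)*max(|3.087| - 3.79, 0) = 0.0
prox(9.9634) = sign(9.9634)*max(|9.9634| - 3.79, 0) = 6.1734
prox(x) = [-2.1748, 0.0, 6.1734]
||prox(x)||_1 = 2.1748 + 0.0 + 6.1734 = 8.3482


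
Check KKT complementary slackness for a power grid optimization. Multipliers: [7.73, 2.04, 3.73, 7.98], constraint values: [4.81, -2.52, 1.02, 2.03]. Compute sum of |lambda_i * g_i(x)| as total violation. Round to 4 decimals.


KKT complementary slackness check:
lambda_1 * g_1 = 7.73 * 4.81 = 37.1813
lambda_2 * g_2 = 2.04 * -2.52 = -5.1408
lambda_3 * g_3 = 3.73 * 1.02 = 3.8046
lambda_4 * g_4 = 7.98 * 2.03 = 16.1994
Total violation = 37.1813 + 5.1408 + 3.8046 + 16.1994 = 62.3261


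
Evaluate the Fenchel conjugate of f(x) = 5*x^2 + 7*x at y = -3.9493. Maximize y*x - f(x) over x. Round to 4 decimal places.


f*(y) = sup_x {y*x - a*x^2 - b*x} = sup_x {(y-b)*x - a*x^2}
FOC: (y - b) - 2a*x = 0 => x* = (y - b)/(2a)
x* = (-3.9493 - 7)/(2*5) = -1.0949
f*(-3.9493) = (y-b)^2/(4a) = (-3.9493 - 7)^2/(4*5)
= 119.8872/20 = 5.9944


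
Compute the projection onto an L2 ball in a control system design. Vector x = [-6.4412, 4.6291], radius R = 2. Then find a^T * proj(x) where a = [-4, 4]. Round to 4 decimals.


Step 1: Compute ||x|| (intermediates to 6 decimals).
||x|| = sqrt((-6.4412)^2 + 4.6291^2) = 7.932063
Step 2: Project.
Since ||x|| > R, scale = R/||x|| = 2/7.932063 = 0.252141, proj(x) = scale * x
proj(x) = [-1.624091, 1.167186]
Step 3: Dot product.
a^T * proj(x) = -4*(-1.624091) + 4*1.167186 = 11.1651


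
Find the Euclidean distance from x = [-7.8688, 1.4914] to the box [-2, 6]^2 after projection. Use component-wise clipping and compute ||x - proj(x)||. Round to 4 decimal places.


Project each component onto [-2, 6].
clip(-7.8688) = -2.0, clip(1.4914) = 1.4914
Projection = [-2.0, 1.4914]
Squared diffs: [34.4428, 0.0]
Distance = sqrt(34.4428) = 5.8688


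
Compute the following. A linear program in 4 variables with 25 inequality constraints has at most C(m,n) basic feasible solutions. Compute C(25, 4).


Each vertex corresponds to some choice of n active constraints out of m, so the number of vertices is at most C(m, n) = m! / (n!(m-n)!).
m = 25, n = 4
Numerator: 25 * 24 * 23 * 22
Denominator: 4! = 24
C(25, 4) = 12650


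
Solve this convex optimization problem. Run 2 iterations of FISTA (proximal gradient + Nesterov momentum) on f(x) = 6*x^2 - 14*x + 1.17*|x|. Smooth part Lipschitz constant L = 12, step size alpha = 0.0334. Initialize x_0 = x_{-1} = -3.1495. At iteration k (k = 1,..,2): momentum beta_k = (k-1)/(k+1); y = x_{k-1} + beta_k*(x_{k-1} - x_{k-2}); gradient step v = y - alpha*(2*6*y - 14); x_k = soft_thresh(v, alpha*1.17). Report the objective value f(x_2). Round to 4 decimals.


FISTA on f(x) = 6*x^2 - 14*x + 1.17*|x|
L = 12, alpha = 0.0334
Iteration 1: beta = 0.0, y = -3.1495 + 0.0*(-3.1495 + 3.1495) = -3.1495
  grad(y) = -51.794, v = y - alpha*grad = -1.4196
  prox(v) = soft_thresh(-1.4196, 0.0391) = -1.3805
Iteration 2: beta = 0.3333, y = -1.3805 + 0.3333*(-1.3805 + 3.1495) = -0.7908
  grad(y) = -23.49, v = y - alpha*grad = -0.0063
  prox(v) = soft_thresh(-0.0063, 0.0391) = 0.0
f(x_2) = 6*0.0^2 - 14*0.0 + 1.17*|0.0| = 0.0


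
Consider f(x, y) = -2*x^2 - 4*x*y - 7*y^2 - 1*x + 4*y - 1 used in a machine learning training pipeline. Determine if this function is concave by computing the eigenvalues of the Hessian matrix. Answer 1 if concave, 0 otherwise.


The Hessian of f(x,y) = -2*x^2 - 4*x*y - 7*y^2 - 1*x + 4*y - 1 is:
H = [[-4, -4], [-4, -14]]
Trace = -4 - 14 = -18
Determinant = -4*-14 - (-4)^2 = 40
Discriminant = (-18)^2 - 4*40 = 164.0
Eigenvalues: lambda_1 = -15.4031, lambda_2 = -2.5969
The function is concave.

1


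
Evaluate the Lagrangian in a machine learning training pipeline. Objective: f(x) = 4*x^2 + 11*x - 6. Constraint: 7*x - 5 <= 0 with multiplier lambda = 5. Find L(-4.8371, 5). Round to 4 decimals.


Step 1: Evaluate f(x).
f(-4.8371) = 4*(-4.8371)^2 + 11*(-4.8371) - 6 = 34.382
Step 2: Evaluate g(x).
g(-4.8371) = 7*-4.8371 - 5 = -38.8597
Step 3: Compute Lagrangian.
L = 34.382 + 5*-38.8597 = -159.9165


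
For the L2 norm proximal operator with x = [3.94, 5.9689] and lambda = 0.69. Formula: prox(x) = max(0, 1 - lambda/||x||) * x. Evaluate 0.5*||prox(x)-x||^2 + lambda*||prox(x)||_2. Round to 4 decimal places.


Step 1: Compute ||x||.
||x|| = 7.152
Step 2: Compute scaling factor.
scale = max(0, 1 - 0.69/7.152) = 0.9035
Step 3: prox(x) = [3.5599, 5.393]
||prox(x)|| = 6.462
Step 4: Proximal objective.
0.5*||prox-x||^2 = 0.2381
lambda*||prox|| = 4.4588
Total = 4.6968


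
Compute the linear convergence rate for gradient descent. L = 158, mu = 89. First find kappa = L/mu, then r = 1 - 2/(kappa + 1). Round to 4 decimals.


Step 1: Compute the condition number.
kappa = L/mu = 158/89 = 1.7753
Step 2: Compute the convergence rate.
r = 1 - 2/(kappa + 1) = 1 - 2*mu/(L + mu) = (L - mu)/(L + mu) = 69/247 = 0.2794


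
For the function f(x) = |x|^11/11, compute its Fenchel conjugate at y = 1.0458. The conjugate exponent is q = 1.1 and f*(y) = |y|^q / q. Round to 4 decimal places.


The conjugate exponent q satisfies 1/p + 1/q = 1.
p = 11, so q = 11/(11 - 1) = 1.1
|y|^q = 1.0458^1.1 = 1.0505
f*(1.0458) = 1.0505 / 1.1 = 0.955


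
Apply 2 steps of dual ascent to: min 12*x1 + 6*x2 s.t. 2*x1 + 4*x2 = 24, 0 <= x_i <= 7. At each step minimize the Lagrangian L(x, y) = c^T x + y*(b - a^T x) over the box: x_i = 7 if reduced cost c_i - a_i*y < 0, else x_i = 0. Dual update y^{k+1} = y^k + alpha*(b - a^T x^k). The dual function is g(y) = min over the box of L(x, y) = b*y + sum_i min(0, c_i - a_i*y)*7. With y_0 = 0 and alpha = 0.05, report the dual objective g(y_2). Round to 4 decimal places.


Dual ascent for LP: min 12*x1 + 6*x2, 2*x1 + 4*x2 = 24, 0 <= x_i <= 7
Step 1: y^k = 0.0, reduced costs: (12.0, 6.0)
  x^k = (0.0, 0.0), subgradient = b - a^T x = 24.0
  y^{k+1} = 0.0 + 0.05*24.0 = 1.2
Step 2: y^k = 1.2, reduced costs: (9.6, 1.2)
  x^k = (0.0, 0.0), subgradient = b - a^T x = 24.0
  y^{k+1} = 1.2 + 0.05*24.0 = 2.4
Dual objective at y_2 = 2.4: reduced costs (7.2, -3.6), box minimizer x = (0.0, 7.0)
g(y_2) = b*y + (c1 - a1*y)*x1 + (c2 - a2*y)*x2 = 24*2.4 + 7.2*0.0 + (-3.6)*7.0 = 57.6 + 0.0 - 25.2 = 32.4


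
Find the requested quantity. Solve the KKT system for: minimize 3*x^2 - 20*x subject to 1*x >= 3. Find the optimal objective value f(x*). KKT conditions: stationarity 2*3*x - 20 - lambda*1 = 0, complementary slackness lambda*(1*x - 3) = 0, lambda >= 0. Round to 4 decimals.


Step 1: Try lambda = 0 (constraint inactive).
Stationarity: 2*3*x - 20 = 0
x* = 20/(2*3) = 10/3 = 3.3333 (rounded; the exact value 10/3 is used below)
Check constraint: 1*3.3333 = 3.3333 >= 3 -- satisfied.
Step 2: Compute optimal value.
f(x*) = 3*(10/3)^2 - 20*(10/3) = -33.3333


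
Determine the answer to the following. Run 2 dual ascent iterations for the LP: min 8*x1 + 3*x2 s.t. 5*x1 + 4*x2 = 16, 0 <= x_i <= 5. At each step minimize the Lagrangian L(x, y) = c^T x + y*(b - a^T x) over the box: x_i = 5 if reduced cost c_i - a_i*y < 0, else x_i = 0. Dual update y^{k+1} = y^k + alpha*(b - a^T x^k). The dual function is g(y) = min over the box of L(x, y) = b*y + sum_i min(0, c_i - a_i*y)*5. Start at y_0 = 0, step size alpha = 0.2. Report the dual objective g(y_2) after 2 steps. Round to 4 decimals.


Dual ascent for LP: min 8*x1 + 3*x2, 5*x1 + 4*x2 = 16, 0 <= x_i <= 5
Step 1: y^k = 0.0, reduced costs: (8.0, 3.0)
  x^k = (0.0, 0.0), subgradient = b - a^T x = 16.0
  y^{k+1} = 0.0 + 0.2*16.0 = 3.2
Step 2: y^k = 3.2, reduced costs: (-8.0, -9.8)
  x^k = (5.0, 5.0), subgradient = b - a^T x = -29.0
  y^{k+1} = 3.2 + 0.2*-29.0 = -2.6
Dual objective at y_2 = -2.6: reduced costs (21.0, 13.4), box minimizer x = (0.0, 0.0)
g(y_2) = b*y + (c1 - a1*y)*x1 + (c2 - a2*y)*x2 = 16*(-2.6) + 21.0*0.0 + 13.4*0.0 = -41.6 + 0.0 + 0.0 = -41.6
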